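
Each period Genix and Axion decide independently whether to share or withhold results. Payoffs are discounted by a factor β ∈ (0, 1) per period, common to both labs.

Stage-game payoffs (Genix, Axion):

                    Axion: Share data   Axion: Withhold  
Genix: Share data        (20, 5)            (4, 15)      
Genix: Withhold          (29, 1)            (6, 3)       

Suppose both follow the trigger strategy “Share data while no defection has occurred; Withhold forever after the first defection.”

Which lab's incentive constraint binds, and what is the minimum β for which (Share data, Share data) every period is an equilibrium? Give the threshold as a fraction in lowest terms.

Axion; β ≥ 5/6

Genix's threshold: (29−20)/(29−6) = 9/23.
Axion's threshold: (15−5)/(15−3) = 5/6.
9/23 < 5/6, so Axion binds and β* = 5/6.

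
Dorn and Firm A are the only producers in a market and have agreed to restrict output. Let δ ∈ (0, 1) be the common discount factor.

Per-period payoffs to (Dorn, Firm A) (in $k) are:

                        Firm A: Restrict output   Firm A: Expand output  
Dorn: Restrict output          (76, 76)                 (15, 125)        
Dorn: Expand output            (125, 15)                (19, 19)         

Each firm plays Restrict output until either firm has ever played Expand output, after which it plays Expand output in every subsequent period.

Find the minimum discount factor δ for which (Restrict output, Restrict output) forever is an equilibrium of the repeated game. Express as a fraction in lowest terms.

49/106

One-period gain from deviating is 125 − 76 = 49. The loss is 76 − 19 = 57 in every subsequent period, with present value 57·δ/(1−δ).
Deviation is unprofitable when 57·δ/(1−δ) ≥ 49, i.e. δ/(1−δ) ≥ 49/57.
Equivalently δ ≥ 49/(49+57) = 49/106.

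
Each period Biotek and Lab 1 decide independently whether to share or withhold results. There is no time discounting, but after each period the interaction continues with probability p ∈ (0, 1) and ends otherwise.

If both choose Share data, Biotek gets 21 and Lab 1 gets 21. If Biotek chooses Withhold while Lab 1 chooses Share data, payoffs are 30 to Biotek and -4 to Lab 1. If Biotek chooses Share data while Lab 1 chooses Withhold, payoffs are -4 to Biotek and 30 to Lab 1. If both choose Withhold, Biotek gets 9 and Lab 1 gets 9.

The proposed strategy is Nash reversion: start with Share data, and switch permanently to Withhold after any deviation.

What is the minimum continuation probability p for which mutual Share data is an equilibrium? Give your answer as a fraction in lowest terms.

With no time discounting, the continuation probability p plays the role of the discount factor.
Grim-trigger IC: 21/(1−p) ≥ 30 + 9p/(1−p) ⇒ p ≥ (30−21)/(30−9) = 3/7.

3/7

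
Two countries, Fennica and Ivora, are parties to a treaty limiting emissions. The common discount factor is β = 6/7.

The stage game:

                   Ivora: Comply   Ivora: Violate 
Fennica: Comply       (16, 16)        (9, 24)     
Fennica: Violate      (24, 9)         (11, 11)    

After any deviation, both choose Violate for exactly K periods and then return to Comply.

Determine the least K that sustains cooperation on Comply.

No profitable deviation requires (16−11)(β+…+β^K) ≥ 24−16, i.e. β+…+β^K ≥ 8/5 ≈ 1.6000.
With β = 6/7, the partial sums are K=1: 0.8571, K=2: 1.5918, K=3: 2.2216.
K = 3 is the first length at which the sum reaches 1.6000.

3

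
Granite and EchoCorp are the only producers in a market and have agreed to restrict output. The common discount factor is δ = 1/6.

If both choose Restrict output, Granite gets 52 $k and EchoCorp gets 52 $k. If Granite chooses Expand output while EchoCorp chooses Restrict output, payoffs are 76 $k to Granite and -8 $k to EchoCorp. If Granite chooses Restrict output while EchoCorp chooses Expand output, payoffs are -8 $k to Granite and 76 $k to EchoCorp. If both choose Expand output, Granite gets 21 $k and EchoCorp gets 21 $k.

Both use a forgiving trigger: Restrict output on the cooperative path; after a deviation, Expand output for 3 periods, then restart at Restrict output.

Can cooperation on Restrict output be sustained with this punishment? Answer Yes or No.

A one-shot deviation gives 76 now, then 21 for 3 periods, then back to 52.
Gain from deviating: (76−52) today; loss: (52−21) in each of the next 3 periods.
No-deviation condition: (52−21)(δ+…+δ^3) ≥ 76−52, i.e. δ+…+δ^3 ≥ 24/31.
At δ = 1/6: δ+…+δ^3 = 0.1991 < 0.7742.
So cooperation is not sustainable.

No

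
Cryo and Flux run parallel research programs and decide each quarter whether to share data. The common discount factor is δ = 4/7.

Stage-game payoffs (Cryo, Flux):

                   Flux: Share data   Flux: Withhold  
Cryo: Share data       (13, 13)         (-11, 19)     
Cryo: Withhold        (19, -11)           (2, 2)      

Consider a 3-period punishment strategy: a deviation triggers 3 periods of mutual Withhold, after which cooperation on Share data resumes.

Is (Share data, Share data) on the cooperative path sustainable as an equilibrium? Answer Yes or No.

Comparing payoff streams over the 4 periods until play realigns: cooperate → 13(1+δ+…+δ^3); deviate → 19 + 2(δ+…+δ^3).
Cooperation is sustained iff (13−2)(δ+…+δ^3) ≥ 19−13.
δ+…+δ^3 = 4/7·(1−(4/7)^3)/(1−4/7) = 1.0845, and (19−13)/(13−2) = 0.5455.
1.0845 ≥ 0.5455, so cooperation is sustainable.

Yes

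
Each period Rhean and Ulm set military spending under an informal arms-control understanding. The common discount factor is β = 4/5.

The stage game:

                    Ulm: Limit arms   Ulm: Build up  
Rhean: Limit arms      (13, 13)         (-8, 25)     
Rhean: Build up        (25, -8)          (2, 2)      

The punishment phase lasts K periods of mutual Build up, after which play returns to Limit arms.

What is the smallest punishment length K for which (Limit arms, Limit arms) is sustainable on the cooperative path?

2

No profitable deviation requires (13−2)(β+…+β^K) ≥ 25−13, i.e. β+…+β^K ≥ 12/11 ≈ 1.0909.
With β = 4/5, the partial sums are K=1: 0.8000, K=2: 1.4400.
K = 2 is the first length at which the sum reaches 1.0909.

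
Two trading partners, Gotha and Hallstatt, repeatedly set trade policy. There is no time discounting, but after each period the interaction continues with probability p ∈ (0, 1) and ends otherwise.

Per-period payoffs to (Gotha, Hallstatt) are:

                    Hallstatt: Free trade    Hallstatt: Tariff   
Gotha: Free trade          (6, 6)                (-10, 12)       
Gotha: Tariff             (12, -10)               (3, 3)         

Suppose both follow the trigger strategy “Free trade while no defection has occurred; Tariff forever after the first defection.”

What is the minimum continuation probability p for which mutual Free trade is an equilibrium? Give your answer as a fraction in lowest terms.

2/3

Expected cooperation value is 6 + p·6 + p²·6 + … = 6/(1−p); deviation gives 12 + p·3/(1−p).
6 ≥ 12(1−p) + 3p ⇒ 9p ≥ 6 ⇒ p ≥ 6/9 = 2/3.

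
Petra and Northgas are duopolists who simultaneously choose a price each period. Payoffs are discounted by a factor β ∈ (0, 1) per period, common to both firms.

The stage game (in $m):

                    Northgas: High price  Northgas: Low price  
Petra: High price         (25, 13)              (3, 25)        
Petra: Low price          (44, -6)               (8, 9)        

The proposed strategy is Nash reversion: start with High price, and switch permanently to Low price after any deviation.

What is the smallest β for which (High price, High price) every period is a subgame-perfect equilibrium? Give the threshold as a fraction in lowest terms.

3/4

Petra's threshold: (44−25)/(44−8) = 19/36.
Northgas's threshold: (25−13)/(25−9) = 3/4.
19/36 < 3/4, so Northgas binds and β* = 3/4.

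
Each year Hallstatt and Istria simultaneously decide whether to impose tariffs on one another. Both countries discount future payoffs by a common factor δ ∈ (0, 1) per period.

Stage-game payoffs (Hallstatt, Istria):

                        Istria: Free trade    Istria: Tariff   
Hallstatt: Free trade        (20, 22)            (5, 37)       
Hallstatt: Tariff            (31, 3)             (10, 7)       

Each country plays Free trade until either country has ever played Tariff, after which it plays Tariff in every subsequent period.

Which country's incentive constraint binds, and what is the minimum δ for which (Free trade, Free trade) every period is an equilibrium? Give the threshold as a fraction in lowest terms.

Hallstatt's threshold: (31−20)/(31−10) = 11/21.
Istria's threshold: (37−22)/(37−7) = 1/2.
11/21 > 1/2, so Hallstatt binds and δ* = 11/21.

Hallstatt; δ ≥ 11/21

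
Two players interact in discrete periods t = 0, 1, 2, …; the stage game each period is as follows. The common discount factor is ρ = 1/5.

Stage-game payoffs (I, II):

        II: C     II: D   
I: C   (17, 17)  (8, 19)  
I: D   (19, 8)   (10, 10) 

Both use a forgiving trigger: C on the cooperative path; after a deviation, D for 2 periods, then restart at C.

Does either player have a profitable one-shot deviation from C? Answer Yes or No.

IC: ρ+…+ρ^2 ≥ (19−17)/(17−10) = 2/7.
At ρ = 1/5: partial sum = 0.2400 < 0.2857. Cooperation not sustainable.

Yes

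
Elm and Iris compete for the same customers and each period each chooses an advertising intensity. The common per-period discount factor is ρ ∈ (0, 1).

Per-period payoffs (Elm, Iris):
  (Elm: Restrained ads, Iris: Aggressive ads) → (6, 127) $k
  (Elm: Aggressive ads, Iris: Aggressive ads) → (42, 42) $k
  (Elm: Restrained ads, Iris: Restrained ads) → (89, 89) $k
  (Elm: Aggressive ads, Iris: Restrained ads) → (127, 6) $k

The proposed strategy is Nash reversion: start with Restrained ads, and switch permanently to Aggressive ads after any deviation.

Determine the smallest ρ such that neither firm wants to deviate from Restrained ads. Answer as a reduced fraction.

38/85

89/(1−ρ) ≥ 127 + 42ρ/(1−ρ)
89 ≥ 127 − 85ρ
ρ ≥ 38/85.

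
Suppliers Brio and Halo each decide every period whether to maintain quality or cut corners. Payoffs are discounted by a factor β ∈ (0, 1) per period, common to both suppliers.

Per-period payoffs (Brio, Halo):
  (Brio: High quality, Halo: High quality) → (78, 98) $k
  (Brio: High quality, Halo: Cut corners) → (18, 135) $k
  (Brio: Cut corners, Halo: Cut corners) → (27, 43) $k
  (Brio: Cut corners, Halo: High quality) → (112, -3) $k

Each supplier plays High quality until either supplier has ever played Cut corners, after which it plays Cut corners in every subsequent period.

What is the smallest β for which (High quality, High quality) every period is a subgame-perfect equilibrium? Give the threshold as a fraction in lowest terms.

For Brio: deviation gain 112−78 = 34, per-period punishment loss 78−27 = 51. IC gives β ≥ 34/85 = 2/5.
For Halo: gain 37, loss 55 per period, so β ≥ 37/92.
The tighter constraint is Halo's, so cooperation needs β ≥ 37/92.

37/92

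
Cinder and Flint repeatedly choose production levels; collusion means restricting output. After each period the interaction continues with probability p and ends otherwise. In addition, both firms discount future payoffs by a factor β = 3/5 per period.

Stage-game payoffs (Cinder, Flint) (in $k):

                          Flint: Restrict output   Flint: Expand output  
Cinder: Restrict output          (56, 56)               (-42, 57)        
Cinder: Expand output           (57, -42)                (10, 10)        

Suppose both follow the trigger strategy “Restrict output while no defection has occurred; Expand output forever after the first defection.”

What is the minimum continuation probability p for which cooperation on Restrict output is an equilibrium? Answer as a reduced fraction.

Expected continuation weight on next period's payoff is β·p = 3/5·p, which plays the role of the discount factor.
Cooperation requires 3/5·p ≥ (57−56)/(57−10) = 1/47, hence p ≥ 5/141.

5/141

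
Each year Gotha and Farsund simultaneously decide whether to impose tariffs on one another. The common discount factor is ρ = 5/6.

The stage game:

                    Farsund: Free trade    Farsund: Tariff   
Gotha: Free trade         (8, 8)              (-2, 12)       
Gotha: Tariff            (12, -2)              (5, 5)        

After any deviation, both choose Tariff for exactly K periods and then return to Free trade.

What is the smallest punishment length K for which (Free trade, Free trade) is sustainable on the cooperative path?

Need Σ_{k=1}^{K} ρ^k ≥ (12−8)/(8−5) = 1.3333 at ρ = 5/6.
At K = 1 the sum is 0.8333 < 1.3333; at K = 2 it is 1.5278 ≥ 1.3333.
So the minimum punishment length is K = 2.

2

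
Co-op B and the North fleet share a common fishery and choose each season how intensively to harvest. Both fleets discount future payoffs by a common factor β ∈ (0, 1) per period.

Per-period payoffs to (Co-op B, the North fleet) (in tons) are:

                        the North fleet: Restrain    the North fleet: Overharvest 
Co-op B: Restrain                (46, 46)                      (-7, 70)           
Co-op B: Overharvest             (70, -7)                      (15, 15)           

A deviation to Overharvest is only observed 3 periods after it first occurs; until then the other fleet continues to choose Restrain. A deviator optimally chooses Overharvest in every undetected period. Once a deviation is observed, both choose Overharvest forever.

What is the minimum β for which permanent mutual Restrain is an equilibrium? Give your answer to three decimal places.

A deviator earns 70 for 3 periods, then 15 forever; cooperating earns 46 forever. Multiplying the IC by (1−β):
46 ≥ 70(1−β^3) + 15β^3, so 55·β^3 ≥ 24 and β^3 ≥ 24/55.
β ≥ (24/55)^(1/3) ≈ 0.758.

0.758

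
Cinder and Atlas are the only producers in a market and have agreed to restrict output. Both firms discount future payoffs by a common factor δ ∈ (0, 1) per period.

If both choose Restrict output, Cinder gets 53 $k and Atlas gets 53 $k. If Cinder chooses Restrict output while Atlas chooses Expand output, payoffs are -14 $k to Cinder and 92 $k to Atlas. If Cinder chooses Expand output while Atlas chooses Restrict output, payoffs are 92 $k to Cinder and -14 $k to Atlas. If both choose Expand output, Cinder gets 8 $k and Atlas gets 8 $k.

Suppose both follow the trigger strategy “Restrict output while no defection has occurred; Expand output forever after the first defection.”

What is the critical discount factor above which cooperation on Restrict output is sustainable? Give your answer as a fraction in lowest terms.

53/(1−δ) ≥ 92 + 8δ/(1−δ)
53 ≥ 92 − 84δ
δ ≥ 39/84 = 13/28.

13/28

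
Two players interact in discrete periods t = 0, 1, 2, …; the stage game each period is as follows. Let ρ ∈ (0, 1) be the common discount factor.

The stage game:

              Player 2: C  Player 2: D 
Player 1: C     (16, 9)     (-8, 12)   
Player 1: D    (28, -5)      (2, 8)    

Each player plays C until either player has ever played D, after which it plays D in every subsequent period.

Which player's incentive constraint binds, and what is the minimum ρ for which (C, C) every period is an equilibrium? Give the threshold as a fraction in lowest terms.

Player 1: cooperation gives 16 each period; deviation gives 28 once then 2 forever.
  16/(1−ρ) ≥ 28 + 2ρ/(1−ρ) ⇒ ρ ≥ 12/26 = 6/13.
Player 2: cooperation gives 9 each period; deviation gives 12 once then 8 forever.
  ρ ≥ 3/4.
Both must hold, so the binding constraint is Player 2's: ρ ≥ 3/4.

Player 2; ρ ≥ 3/4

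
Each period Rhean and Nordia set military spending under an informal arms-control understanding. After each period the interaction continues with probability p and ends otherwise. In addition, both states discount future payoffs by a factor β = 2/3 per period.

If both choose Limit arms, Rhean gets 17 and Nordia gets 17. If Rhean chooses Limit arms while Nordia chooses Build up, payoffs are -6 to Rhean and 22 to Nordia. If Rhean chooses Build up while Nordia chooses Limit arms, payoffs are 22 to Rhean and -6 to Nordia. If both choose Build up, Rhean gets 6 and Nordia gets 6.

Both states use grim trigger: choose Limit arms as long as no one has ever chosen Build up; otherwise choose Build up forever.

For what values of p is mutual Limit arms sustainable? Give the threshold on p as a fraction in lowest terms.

With continuation probability p and discount β, the effective per-period discount factor is βp.
Grim-trigger IC: βp ≥ (22−17)/(22−6) = 5/16.
So p ≥ (5/16)/(2/3) = 15/32.

15/32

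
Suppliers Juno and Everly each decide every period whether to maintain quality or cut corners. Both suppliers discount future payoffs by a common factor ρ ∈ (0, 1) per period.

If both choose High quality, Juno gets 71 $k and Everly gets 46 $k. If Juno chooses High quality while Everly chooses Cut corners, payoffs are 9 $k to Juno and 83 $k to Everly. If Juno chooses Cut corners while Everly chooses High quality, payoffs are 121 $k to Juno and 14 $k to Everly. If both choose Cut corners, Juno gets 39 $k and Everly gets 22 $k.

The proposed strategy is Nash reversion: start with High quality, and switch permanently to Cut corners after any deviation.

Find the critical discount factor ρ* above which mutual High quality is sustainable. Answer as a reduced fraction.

25/41

Juno's threshold: (121−71)/(121−39) = 25/41.
Everly's threshold: (83−46)/(83−22) = 37/61.
25/41 > 37/61, so Juno binds and ρ* = 25/41.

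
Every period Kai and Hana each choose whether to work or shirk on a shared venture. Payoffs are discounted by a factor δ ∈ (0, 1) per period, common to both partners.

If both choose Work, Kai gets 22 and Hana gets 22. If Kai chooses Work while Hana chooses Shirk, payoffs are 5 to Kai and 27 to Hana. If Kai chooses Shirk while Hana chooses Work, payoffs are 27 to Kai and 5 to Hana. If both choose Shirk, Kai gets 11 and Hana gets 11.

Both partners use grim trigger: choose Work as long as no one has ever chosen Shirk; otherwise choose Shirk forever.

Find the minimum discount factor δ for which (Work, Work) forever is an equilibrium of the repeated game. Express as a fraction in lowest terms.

Under grim trigger the critical discount factor is (T−C)/(T−P) with T = 27, C = 22, P = 11.
δ* = (27−22)/(27−11) = 5/16.

5/16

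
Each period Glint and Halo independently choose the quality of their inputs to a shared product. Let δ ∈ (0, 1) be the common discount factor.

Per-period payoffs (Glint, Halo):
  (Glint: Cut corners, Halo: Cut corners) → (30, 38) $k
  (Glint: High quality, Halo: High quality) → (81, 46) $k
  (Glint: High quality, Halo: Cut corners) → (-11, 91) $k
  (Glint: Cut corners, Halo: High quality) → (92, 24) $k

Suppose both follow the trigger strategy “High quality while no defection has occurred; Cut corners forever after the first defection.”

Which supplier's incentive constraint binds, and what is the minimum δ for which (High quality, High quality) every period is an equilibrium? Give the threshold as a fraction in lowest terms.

For Glint: deviation gain 92−81 = 11, per-period punishment loss 81−30 = 51. IC gives δ ≥ 11/62.
For Halo: gain 45, loss 8 per period, so δ ≥ 45/53.
The tighter constraint is Halo's, so cooperation needs δ ≥ 45/53.

Halo; δ ≥ 45/53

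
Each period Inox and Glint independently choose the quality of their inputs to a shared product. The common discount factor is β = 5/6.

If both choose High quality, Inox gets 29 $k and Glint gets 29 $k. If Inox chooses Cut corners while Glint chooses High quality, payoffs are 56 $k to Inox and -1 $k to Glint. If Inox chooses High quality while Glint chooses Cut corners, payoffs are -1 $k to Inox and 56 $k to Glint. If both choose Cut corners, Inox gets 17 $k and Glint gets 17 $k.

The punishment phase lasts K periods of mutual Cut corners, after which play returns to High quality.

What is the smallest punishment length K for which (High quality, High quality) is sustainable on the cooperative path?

IC: β(1−β^K)/(1−β) ≥ (56−29)/(29−17) = 9/4.
With β = 5/6: need 1 − β^K ≥ 9/4·(1−5/6)/(5/6), i.e. β^K ≤ 0.5500.
Since (5/6)^3 = 0.5787 and (5/6)^4 = 0.4823, the smallest such K is 4.

4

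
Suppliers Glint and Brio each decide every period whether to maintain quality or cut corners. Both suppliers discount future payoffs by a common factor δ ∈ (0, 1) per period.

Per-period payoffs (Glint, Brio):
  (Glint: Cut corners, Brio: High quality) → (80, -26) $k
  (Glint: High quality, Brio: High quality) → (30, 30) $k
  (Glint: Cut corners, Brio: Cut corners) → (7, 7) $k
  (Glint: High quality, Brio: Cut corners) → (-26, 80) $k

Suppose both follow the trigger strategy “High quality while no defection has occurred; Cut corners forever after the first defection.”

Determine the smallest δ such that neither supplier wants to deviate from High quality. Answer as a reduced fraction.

50/73

One-period gain from deviating is 80 − 30 = 50. The loss is 30 − 7 = 23 in every subsequent period, with present value 23·δ/(1−δ).
Deviation is unprofitable when 23·δ/(1−δ) ≥ 50, i.e. δ/(1−δ) ≥ 50/23.
Equivalently δ ≥ 50/(50+23) = 50/73.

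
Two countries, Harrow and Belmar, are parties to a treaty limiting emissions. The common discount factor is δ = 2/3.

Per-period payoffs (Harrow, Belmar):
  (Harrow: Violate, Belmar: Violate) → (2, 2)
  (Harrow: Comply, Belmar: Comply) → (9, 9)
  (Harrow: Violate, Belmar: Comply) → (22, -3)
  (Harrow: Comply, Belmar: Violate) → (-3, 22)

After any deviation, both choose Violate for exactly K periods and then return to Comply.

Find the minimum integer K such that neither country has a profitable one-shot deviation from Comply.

7

No profitable deviation requires (9−2)(δ+…+δ^K) ≥ 22−9, i.e. δ+…+δ^K ≥ 13/7 ≈ 1.8571.
With δ = 2/3, the partial sums are K=1: 0.6667, K=2: 1.1111, …, K=5: 1.7366, K=6: 1.8244, K=7: 1.8829.
K = 7 is the first length at which the sum reaches 1.8571.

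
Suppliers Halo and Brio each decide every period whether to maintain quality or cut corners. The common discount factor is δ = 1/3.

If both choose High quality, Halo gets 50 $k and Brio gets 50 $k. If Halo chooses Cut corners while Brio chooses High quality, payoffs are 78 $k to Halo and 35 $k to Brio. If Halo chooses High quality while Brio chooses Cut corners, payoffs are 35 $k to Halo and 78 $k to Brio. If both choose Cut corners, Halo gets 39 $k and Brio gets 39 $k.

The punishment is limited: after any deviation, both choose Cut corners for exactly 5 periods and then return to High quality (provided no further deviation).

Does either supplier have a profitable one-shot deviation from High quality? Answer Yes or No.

Comparing payoff streams over the 6 periods until play realigns: cooperate → 50(1+δ+…+δ^5); deviate → 78 + 39(δ+…+δ^5).
Cooperation is sustained iff (50−39)(δ+…+δ^5) ≥ 78−50.
δ+…+δ^5 = 1/3·(1−(1/3)^5)/(1−1/3) = 0.4979, and (78−50)/(50−39) = 2.5455.
0.4979 < 2.5455, so cooperation is not sustainable.

Yes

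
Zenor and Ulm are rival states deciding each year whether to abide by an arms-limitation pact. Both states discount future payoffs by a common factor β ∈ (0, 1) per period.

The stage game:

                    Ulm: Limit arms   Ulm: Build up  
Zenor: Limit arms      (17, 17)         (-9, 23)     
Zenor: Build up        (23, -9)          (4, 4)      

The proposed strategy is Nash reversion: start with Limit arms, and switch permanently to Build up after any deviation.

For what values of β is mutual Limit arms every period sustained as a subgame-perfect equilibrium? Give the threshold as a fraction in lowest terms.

17/(1−β) ≥ 23 + 4β/(1−β)
17 ≥ 23 − 19β
β ≥ 6/19.

6/19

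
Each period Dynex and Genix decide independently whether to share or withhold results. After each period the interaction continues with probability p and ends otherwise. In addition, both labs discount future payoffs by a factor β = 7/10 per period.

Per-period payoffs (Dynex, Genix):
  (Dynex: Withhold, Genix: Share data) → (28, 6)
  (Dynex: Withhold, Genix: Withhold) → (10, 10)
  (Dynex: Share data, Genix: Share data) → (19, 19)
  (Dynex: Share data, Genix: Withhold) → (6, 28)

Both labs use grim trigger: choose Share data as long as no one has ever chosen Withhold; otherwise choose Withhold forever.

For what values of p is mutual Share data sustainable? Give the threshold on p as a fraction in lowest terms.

Expected continuation weight on next period's payoff is β·p = 7/10·p, which plays the role of the discount factor.
Cooperation requires 7/10·p ≥ (28−19)/(28−10) = 1/2, hence p ≥ 5/7.

5/7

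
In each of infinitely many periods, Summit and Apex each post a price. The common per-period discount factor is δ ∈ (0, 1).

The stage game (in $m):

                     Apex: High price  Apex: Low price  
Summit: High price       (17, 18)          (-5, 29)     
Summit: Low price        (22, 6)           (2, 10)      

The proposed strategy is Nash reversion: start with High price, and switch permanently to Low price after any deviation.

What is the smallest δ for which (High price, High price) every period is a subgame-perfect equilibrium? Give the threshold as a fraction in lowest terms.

Summit's threshold: (22−17)/(22−2) = 1/4.
Apex's threshold: (29−18)/(29−10) = 11/19.
1/4 < 11/19, so Apex binds and δ* = 11/19.

11/19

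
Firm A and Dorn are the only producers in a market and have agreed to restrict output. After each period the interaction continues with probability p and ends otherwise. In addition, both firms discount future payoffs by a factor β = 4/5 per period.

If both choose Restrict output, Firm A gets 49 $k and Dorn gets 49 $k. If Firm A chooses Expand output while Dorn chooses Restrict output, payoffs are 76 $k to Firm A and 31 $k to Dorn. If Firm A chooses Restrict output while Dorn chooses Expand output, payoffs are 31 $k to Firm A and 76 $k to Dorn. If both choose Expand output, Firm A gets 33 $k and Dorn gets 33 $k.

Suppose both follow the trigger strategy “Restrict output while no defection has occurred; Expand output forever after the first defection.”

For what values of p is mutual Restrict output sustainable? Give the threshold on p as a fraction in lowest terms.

135/172

With continuation probability p and discount β, the effective per-period discount factor is βp.
Grim-trigger IC: βp ≥ (76−49)/(76−33) = 27/43.
So p ≥ (27/43)/(4/5) = 135/172.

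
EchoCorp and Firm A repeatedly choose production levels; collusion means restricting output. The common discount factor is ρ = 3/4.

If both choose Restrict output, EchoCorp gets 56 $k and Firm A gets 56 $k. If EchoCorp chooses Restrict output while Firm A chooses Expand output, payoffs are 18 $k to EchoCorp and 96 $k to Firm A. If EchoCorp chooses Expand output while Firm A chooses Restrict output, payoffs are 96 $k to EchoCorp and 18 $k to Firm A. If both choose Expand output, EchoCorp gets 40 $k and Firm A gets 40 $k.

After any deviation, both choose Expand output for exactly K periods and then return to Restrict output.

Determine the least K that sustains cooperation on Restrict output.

7

IC: ρ(1−ρ^K)/(1−ρ) ≥ (96−56)/(56−40) = 5/2.
With ρ = 3/4: need 1 − ρ^K ≥ 5/2·(1−3/4)/(3/4), i.e. ρ^K ≤ 0.1667.
Since (3/4)^6 = 0.1780 and (3/4)^7 = 0.1335, the smallest such K is 7.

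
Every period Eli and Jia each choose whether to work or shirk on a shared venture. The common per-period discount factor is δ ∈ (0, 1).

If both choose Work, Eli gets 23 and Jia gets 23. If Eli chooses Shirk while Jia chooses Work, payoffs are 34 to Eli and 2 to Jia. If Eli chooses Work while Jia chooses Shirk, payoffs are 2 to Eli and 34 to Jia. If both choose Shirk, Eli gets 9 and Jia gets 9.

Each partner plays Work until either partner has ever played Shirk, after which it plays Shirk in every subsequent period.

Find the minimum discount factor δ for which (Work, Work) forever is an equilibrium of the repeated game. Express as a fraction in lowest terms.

23/(1−δ) ≥ 34 + 9δ/(1−δ)
23 ≥ 34 − 25δ
δ ≥ 11/25.

11/25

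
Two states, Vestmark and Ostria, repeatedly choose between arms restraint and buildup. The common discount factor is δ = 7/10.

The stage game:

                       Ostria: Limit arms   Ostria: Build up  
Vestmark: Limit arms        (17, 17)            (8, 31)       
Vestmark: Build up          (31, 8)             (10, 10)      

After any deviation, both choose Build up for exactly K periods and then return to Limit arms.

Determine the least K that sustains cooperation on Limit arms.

No profitable deviation requires (17−10)(δ+…+δ^K) ≥ 31−17, i.e. δ+…+δ^K ≥ 2 ≈ 2.0000.
With δ = 7/10, the partial sums are K=1: 0.7000, K=2: 1.1900, K=3: 1.5330, K=4: 1.7731, K=5: 1.9412, K=6: 2.0588.
K = 6 is the first length at which the sum reaches 2.0000.

6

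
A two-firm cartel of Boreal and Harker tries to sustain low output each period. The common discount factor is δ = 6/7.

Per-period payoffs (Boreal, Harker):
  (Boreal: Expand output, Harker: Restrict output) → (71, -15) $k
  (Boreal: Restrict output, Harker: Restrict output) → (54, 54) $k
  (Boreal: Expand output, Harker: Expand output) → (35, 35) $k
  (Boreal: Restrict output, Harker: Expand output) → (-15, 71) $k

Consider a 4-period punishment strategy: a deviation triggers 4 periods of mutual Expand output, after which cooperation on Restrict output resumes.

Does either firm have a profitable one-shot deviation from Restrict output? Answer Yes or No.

IC: δ+…+δ^4 ≥ (71−54)/(54−35) = 17/19.
At δ = 6/7: partial sum = 2.7613 ≥ 0.8947. Cooperation sustainable.

No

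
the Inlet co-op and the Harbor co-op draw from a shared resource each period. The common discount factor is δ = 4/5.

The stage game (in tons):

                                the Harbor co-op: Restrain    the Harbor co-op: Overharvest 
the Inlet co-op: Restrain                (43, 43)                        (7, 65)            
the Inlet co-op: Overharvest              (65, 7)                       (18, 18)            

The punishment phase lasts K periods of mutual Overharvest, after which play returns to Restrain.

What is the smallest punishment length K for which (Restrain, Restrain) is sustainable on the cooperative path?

No profitable deviation requires (43−18)(δ+…+δ^K) ≥ 65−43, i.e. δ+…+δ^K ≥ 22/25 ≈ 0.8800.
With δ = 4/5, the partial sums are K=1: 0.8000, K=2: 1.4400.
K = 2 is the first length at which the sum reaches 0.8800.

2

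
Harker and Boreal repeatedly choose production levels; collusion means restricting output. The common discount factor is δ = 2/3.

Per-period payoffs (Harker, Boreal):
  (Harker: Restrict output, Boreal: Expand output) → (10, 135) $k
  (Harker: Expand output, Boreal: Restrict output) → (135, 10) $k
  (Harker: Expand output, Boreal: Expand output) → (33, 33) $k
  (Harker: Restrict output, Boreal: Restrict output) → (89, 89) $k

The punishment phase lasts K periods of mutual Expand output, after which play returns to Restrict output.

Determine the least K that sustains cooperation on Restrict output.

Need Σ_{k=1}^{K} δ^k ≥ (135−89)/(89−33) = 0.8214 at δ = 2/3.
At K = 1 the sum is 0.6667 < 0.8214; at K = 2 it is 1.1111 ≥ 0.8214.
So the minimum punishment length is K = 2.

2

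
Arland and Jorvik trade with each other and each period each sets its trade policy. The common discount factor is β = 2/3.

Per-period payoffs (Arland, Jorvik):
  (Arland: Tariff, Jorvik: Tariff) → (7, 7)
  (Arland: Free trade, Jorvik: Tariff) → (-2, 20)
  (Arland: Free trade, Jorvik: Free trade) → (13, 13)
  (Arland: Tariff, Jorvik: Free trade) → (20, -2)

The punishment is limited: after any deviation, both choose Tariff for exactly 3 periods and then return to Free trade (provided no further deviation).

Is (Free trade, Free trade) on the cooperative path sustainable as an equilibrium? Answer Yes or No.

Yes

Comparing payoff streams over the 4 periods until play realigns: cooperate → 13(1+β+…+β^3); deviate → 20 + 7(β+…+β^3).
Cooperation is sustained iff (13−7)(β+…+β^3) ≥ 20−13.
β+…+β^3 = 2/3·(1−(2/3)^3)/(1−2/3) = 1.4074, and (20−13)/(13−7) = 1.1667.
1.4074 ≥ 1.1667, so cooperation is sustainable.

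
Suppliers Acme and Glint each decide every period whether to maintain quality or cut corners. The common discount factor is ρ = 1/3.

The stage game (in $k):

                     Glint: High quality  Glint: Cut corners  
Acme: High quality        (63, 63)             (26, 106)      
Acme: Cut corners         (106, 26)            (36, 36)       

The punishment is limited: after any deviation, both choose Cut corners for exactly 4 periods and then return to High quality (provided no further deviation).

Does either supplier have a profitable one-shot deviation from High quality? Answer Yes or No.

IC: ρ+…+ρ^4 ≥ (106−63)/(63−36) = 43/27.
At ρ = 1/3: partial sum = 0.4938 < 1.5926. Cooperation not sustainable.

Yes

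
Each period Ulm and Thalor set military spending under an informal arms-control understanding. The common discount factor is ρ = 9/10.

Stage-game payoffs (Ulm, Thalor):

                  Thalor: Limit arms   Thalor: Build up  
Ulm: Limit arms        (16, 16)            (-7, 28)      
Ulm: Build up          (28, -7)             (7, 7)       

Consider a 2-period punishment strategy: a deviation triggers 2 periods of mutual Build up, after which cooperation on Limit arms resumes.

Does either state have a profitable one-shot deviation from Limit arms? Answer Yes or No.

No

Comparing payoff streams over the 3 periods until play realigns: cooperate → 16(1+ρ+…+ρ^2); deviate → 28 + 7(ρ+…+ρ^2).
Cooperation is sustained iff (16−7)(ρ+…+ρ^2) ≥ 28−16.
ρ+…+ρ^2 = 9/10·(1−(9/10)^2)/(1−9/10) = 1.7100, and (28−16)/(16−7) = 1.3333.
1.7100 ≥ 1.3333, so cooperation is sustainable.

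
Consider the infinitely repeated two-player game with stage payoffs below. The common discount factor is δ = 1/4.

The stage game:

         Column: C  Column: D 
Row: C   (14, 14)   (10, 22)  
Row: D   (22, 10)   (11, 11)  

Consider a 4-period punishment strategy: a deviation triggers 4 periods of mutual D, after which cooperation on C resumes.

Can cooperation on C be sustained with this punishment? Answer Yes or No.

Comparing payoff streams over the 5 periods until play realigns: cooperate → 14(1+δ+…+δ^4); deviate → 22 + 11(δ+…+δ^4).
Cooperation is sustained iff (14−11)(δ+…+δ^4) ≥ 22−14.
δ+…+δ^4 = 1/4·(1−(1/4)^4)/(1−1/4) = 0.3320, and (22−14)/(14−11) = 2.6667.
0.3320 < 2.6667, so cooperation is not sustainable.

No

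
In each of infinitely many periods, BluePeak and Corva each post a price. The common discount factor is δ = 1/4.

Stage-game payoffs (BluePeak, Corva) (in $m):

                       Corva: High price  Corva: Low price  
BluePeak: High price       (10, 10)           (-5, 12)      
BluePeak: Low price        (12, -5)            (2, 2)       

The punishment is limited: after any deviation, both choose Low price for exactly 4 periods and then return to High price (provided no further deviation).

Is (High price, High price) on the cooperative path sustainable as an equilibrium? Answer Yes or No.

Yes

Comparing payoff streams over the 5 periods until play realigns: cooperate → 10(1+δ+…+δ^4); deviate → 12 + 2(δ+…+δ^4).
Cooperation is sustained iff (10−2)(δ+…+δ^4) ≥ 12−10.
δ+…+δ^4 = 1/4·(1−(1/4)^4)/(1−1/4) = 0.3320, and (12−10)/(10−2) = 0.2500.
0.3320 ≥ 0.2500, so cooperation is sustainable.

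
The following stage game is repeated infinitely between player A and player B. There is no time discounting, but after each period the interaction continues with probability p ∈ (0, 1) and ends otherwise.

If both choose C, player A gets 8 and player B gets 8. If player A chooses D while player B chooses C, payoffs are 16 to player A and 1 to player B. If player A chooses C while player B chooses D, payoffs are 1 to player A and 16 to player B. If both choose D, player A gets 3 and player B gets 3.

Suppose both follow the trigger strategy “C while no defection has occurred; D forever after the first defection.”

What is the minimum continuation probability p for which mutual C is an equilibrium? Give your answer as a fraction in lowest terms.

With no time discounting, the continuation probability p plays the role of the discount factor.
Grim-trigger IC: 8/(1−p) ≥ 16 + 3p/(1−p) ⇒ p ≥ (16−8)/(16−3) = 8/13.

8/13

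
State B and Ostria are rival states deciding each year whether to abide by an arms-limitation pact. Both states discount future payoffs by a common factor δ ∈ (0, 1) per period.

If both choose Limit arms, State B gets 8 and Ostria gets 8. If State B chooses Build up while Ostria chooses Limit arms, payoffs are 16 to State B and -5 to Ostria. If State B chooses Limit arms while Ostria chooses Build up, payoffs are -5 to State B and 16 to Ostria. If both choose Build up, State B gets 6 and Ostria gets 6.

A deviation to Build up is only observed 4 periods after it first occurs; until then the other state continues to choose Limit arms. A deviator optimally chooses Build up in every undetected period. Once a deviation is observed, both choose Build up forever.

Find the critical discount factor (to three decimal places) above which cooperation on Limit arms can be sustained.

0.946

Deviating for the 4 undetected periods gains 16−8 = 8 per period over cooperation, then loses 8−6 = 2 per period forever once punishment starts.
Gain: 8(1 + δ + … + δ^3); loss: 2·δ^4/(1−δ).
No profitable deviation ⇔ 8(1−δ^4) ≤ 2·δ^4, i.e. δ^4 ≥ 8/(8+2) = 4/5.
Hence δ ≥ (4/5)^(1/4) ≈ 0.946.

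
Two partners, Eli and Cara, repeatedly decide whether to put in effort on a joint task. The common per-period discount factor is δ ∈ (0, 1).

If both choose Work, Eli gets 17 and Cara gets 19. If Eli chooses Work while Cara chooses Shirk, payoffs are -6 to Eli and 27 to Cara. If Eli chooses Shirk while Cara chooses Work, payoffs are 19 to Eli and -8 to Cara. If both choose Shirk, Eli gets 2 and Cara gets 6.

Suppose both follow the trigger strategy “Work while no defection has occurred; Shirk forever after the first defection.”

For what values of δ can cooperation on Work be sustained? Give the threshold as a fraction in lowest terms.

8/21

Eli's threshold: (19−17)/(19−2) = 2/17.
Cara's threshold: (27−19)/(27−6) = 8/21.
2/17 < 8/21, so Cara binds and δ* = 8/21.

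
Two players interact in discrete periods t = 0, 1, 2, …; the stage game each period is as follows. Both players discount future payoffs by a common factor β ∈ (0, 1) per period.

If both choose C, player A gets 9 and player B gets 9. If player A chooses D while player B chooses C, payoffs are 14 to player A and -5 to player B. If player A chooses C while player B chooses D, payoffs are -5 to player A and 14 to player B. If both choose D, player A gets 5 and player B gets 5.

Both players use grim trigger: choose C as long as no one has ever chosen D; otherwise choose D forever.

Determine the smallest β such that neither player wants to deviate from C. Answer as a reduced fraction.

5/9

9/(1−β) ≥ 14 + 5β/(1−β)
9 ≥ 14 − 9β
β ≥ 5/9.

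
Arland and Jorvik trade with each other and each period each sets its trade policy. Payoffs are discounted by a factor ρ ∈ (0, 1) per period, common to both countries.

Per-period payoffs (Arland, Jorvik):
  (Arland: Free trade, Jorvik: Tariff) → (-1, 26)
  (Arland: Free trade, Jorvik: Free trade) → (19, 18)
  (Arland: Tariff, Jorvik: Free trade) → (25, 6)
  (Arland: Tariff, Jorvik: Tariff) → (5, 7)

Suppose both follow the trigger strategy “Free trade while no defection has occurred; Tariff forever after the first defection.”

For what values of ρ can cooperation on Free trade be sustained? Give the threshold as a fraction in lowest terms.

Arland's threshold: (25−19)/(25−5) = 3/10.
Jorvik's threshold: (26−18)/(26−7) = 8/19.
3/10 < 8/19, so Jorvik binds and ρ* = 8/19.

8/19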